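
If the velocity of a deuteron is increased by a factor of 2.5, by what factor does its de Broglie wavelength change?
The wavelength decreases by a factor of 2.5.

From λ = h/(mv), the wavelength is inversely proportional to velocity:

λ ∝ 1/v

If v → 2.5v, then λ → λ/2.5

When velocity is increased by a factor of 2.5, the wavelength decreases by a factor of 2.5.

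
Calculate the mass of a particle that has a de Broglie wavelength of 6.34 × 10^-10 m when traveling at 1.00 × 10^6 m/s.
1.05 × 10^-30 kg

From the de Broglie relation λ = h/(mv), we solve for m:

m = h/(λv)
m = (6.626 × 10^-34 J·s) / (6.34 × 10^-10 m × 1.00 × 10^6 m/s)
m = 1.05 × 10^-30 kg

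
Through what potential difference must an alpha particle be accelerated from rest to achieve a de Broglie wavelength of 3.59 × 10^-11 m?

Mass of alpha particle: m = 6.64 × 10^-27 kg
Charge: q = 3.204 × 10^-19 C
8.01 × 10^-2 V

From λ = h/√(2mqV), we solve for V:

λ² = h²/(2mqV)
V = h²/(2mqλ²)
V = (6.626 × 10^-34 J·s)² / (2 × 6.64 × 10^-27 kg × 3.204 × 10^-19 C × (3.59 × 10^-11 m)²)
V = 8.01 × 10^-2 V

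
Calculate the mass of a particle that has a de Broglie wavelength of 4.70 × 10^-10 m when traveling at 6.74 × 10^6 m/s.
2.09 × 10^-31 kg

From the de Broglie relation λ = h/(mv), we solve for m:

m = h/(λv)
m = (6.626 × 10^-34 J·s) / (4.70 × 10^-10 m × 6.74 × 10^6 m/s)
m = 2.09 × 10^-31 kg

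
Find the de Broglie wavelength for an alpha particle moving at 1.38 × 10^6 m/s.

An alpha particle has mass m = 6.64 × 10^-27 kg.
7.23 × 10^-14 m

Using the de Broglie relation λ = h/(mv):

λ = h/(mv)
λ = (6.626 × 10^-34 J·s) / (6.64 × 10^-27 kg × 1.38 × 10^6 m/s)
λ = 7.23 × 10^-14 m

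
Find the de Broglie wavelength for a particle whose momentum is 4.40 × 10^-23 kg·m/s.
1.51 × 10^-11 m

Using the de Broglie relation λ = h/p:

λ = h/p
λ = (6.626 × 10^-34 J·s) / (4.40 × 10^-23 kg·m/s)
λ = 1.51 × 10^-11 m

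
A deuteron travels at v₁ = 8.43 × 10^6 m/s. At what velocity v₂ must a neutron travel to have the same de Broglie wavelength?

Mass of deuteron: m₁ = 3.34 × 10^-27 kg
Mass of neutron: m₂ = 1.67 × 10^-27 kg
v₂ = 1.69 × 10^7 m/s

For equal de Broglie wavelengths: λ₁ = λ₂

h/(m₁v₁) = h/(m₂v₂)
m₁v₁ = m₂v₂
v₂ = v₁ · (m₁/m₂)

v₂ = 8.43 × 10^6 m/s × (3.34 × 10^-27 kg / 1.67 × 10^-27 kg)
v₂ = 1.69 × 10^7 m/s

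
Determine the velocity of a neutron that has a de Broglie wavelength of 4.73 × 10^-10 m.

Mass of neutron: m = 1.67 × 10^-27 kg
8.39 × 10^2 m/s

From the de Broglie relation λ = h/(mv), we solve for v:

v = h/(mλ)
v = (6.626 × 10^-34 J·s) / (1.67 × 10^-27 kg × 4.73 × 10^-10 m)
v = 8.39 × 10^2 m/s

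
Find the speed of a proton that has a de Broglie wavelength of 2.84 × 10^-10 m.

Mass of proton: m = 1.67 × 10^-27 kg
1.40 × 10^3 m/s

From the de Broglie relation λ = h/(mv), we solve for v:

v = h/(mλ)
v = (6.626 × 10^-34 J·s) / (1.67 × 10^-27 kg × 2.84 × 10^-10 m)
v = 1.40 × 10^3 m/s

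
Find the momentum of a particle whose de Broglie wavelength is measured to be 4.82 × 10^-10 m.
1.37 × 10^-24 kg·m/s

From the de Broglie relation λ = h/p, we solve for p:

p = h/λ
p = (6.626 × 10^-34 J·s) / (4.82 × 10^-10 m)
p = 1.37 × 10^-24 kg·m/s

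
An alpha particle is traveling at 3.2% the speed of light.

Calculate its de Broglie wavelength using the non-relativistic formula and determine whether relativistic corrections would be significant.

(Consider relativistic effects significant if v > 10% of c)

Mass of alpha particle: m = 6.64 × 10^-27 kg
No, relativistic corrections are not needed.

Using the non-relativistic de Broglie formula λ = h/(mv):

v = 3.2% × c = 9.593 × 10^6 m/s

λ = h/(mv)
λ = (6.626 × 10^-34 J·s) / (6.64 × 10^-27 kg × 9.593 × 10^6 m/s)
λ = 1.04 × 10^-14 m

Since v = 3.2% of c < 10% of c, relativistic corrections are NOT significant and this non-relativistic result is a good approximation.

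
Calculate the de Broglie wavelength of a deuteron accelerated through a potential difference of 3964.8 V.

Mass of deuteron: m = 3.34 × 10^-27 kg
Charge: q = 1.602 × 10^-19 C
3.22 × 10^-13 m

When a particle is accelerated through voltage V, it gains kinetic energy KE = qV.

The de Broglie wavelength is then λ = h/√(2mqV):

λ = h/√(2mqV)
λ = (6.626 × 10^-34 J·s) / √(2 × 3.34 × 10^-27 kg × 1.602 × 10^-19 C × 3964.8 V)
λ = 3.22 × 10^-13 m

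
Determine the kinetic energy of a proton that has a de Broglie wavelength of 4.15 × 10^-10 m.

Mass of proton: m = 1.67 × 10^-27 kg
7.63 × 10^-22 J (or 4.76 × 10^-3 eV)

From λ = h/√(2mKE), we solve for KE:

λ² = h²/(2mKE)
KE = h²/(2mλ²)
KE = (6.626 × 10^-34 J·s)² / (2 × 1.67 × 10^-27 kg × (4.15 × 10^-10 m)²)
KE = 7.63 × 10^-22 J
KE = 4.76 × 10^-3 eV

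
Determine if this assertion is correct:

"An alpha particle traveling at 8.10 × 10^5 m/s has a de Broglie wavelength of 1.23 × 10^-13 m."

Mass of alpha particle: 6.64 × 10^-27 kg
True

The claim is correct.

Using λ = h/(mv):
λ = (6.626 × 10^-34 J·s) / (6.64 × 10^-27 kg × 8.10 × 10^5 m/s)
λ = 1.23 × 10^-13 m

This matches the claimed value.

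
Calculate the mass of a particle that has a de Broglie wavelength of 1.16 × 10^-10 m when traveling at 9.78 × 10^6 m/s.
5.84 × 10^-31 kg

From the de Broglie relation λ = h/(mv), we solve for m:

m = h/(λv)
m = (6.626 × 10^-34 J·s) / (1.16 × 10^-10 m × 9.78 × 10^6 m/s)
m = 5.84 × 10^-31 kg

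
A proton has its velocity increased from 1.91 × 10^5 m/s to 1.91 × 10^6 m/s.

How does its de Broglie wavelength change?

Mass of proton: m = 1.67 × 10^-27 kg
The wavelength decreases by a factor of 10.

Using λ = h/(mv):

Initial wavelength: λ₁ = h/(mv₁) = 2.08 × 10^-12 m
Final wavelength: λ₂ = h/(mv₂) = 2.08 × 10^-13 m

Since λ ∝ 1/v, when velocity increases by a factor of 10, the wavelength decreases by a factor of 10.

λ₂/λ₁ = v₁/v₂ = 1/10

The wavelength decreases by a factor of 10.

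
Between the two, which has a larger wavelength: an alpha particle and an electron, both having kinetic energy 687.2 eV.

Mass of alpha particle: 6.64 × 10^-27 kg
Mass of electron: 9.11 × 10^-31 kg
The electron has the longer wavelength.

Using λ = h/√(2mKE):

For alpha particle: λ₁ = h/√(2m₁KE) = 5.48 × 10^-13 m
For electron: λ₂ = h/√(2m₂KE) = 4.68 × 10^-11 m

Since λ ∝ 1/√m at constant kinetic energy, the lighter particle has the longer wavelength.

The electron has the longer de Broglie wavelength.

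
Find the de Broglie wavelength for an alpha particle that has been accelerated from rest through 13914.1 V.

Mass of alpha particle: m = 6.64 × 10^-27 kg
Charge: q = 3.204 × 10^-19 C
8.61 × 10^-14 m

When a particle is accelerated through voltage V, it gains kinetic energy KE = qV.

The de Broglie wavelength is then λ = h/√(2mqV):

λ = h/√(2mqV)
λ = (6.626 × 10^-34 J·s) / √(2 × 6.64 × 10^-27 kg × 3.204 × 10^-19 C × 13914.1 V)
λ = 8.61 × 10^-14 m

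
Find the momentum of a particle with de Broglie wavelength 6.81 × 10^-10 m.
9.73 × 10^-25 kg·m/s

From the de Broglie relation λ = h/p, we solve for p:

p = h/λ
p = (6.626 × 10^-34 J·s) / (6.81 × 10^-10 m)
p = 9.73 × 10^-25 kg·m/s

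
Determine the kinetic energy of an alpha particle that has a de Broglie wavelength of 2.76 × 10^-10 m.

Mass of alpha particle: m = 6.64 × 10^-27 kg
4.34 × 10^-22 J (or 2.71 × 10^-3 eV)

From λ = h/√(2mKE), we solve for KE:

λ² = h²/(2mKE)
KE = h²/(2mλ²)
KE = (6.626 × 10^-34 J·s)² / (2 × 6.64 × 10^-27 kg × (2.76 × 10^-10 m)²)
KE = 4.34 × 10^-22 J
KE = 2.71 × 10^-3 eV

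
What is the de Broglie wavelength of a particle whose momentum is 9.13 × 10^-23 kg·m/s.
7.26 × 10^-12 m

Using the de Broglie relation λ = h/p:

λ = h/p
λ = (6.626 × 10^-34 J·s) / (9.13 × 10^-23 kg·m/s)
λ = 7.26 × 10^-12 m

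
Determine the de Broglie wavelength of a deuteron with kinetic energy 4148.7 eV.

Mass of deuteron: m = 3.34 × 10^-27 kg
3.14 × 10^-13 m

Using λ = h/√(2mKE):

First convert KE to Joules: KE = 4148.7 eV = 6.647 × 10^-16 J

λ = h/√(2mKE)
λ = (6.626 × 10^-34 J·s) / √(2 × 3.34 × 10^-27 kg × 6.647 × 10^-16 J)
λ = 3.14 × 10^-13 m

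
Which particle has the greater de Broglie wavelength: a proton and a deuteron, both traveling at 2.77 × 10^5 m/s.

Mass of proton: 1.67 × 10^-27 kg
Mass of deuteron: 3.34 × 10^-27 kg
The proton has the longer wavelength.

Using λ = h/(mv), since both particles have the same velocity, the wavelength depends only on mass.

For proton: λ₁ = h/(m₁v) = 1.43 × 10^-12 m
For deuteron: λ₂ = h/(m₂v) = 7.16 × 10^-13 m

Since λ ∝ 1/m at constant velocity, the lighter particle has the longer wavelength.

The proton has the longer de Broglie wavelength.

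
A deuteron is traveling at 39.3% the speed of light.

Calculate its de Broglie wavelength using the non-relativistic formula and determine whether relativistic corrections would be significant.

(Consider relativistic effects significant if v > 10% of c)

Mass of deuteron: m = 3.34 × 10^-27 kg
Yes, relativistic corrections are needed.

Using the non-relativistic de Broglie formula λ = h/(mv):

v = 39.3% × c = 1.178 × 10^8 m/s

λ = h/(mv)
λ = (6.626 × 10^-34 J·s) / (3.34 × 10^-27 kg × 1.178 × 10^8 m/s)
λ = 1.68 × 10^-15 m

Since v = 39.3% of c > 10% of c, relativistic corrections ARE significant and the actual wavelength would differ from this non-relativistic estimate.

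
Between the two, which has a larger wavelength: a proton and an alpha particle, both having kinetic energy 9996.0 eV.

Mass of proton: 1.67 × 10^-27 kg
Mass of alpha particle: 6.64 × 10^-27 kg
The proton has the longer wavelength.

Using λ = h/√(2mKE):

For proton: λ₁ = h/√(2m₁KE) = 2.86 × 10^-13 m
For alpha particle: λ₂ = h/√(2m₂KE) = 1.44 × 10^-13 m

Since λ ∝ 1/√m at constant kinetic energy, the lighter particle has the longer wavelength.

The proton has the longer de Broglie wavelength.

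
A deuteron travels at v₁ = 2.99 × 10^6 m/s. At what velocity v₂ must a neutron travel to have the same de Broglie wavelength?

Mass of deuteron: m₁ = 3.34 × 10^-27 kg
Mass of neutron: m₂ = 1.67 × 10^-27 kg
v₂ = 5.98 × 10^6 m/s

For equal de Broglie wavelengths: λ₁ = λ₂

h/(m₁v₁) = h/(m₂v₂)
m₁v₁ = m₂v₂
v₂ = v₁ · (m₁/m₂)

v₂ = 2.99 × 10^6 m/s × (3.34 × 10^-27 kg / 1.67 × 10^-27 kg)
v₂ = 5.98 × 10^6 m/s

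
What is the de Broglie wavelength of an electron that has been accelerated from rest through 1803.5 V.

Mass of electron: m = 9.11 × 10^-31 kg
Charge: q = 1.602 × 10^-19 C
2.89 × 10^-11 m

When a particle is accelerated through voltage V, it gains kinetic energy KE = qV.

The de Broglie wavelength is then λ = h/√(2mqV):

λ = h/√(2mqV)
λ = (6.626 × 10^-34 J·s) / √(2 × 9.11 × 10^-31 kg × 1.602 × 10^-19 C × 1803.5 V)
λ = 2.89 × 10^-11 m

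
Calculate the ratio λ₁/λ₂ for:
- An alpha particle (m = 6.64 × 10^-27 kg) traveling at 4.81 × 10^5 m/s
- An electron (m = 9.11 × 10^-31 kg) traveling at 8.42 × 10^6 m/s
λ₁/λ₂ = 2.40 × 10^-3

Using λ = h/(mv):

λ₁ = h/(m₁v₁) = 2.07 × 10^-13 m
λ₂ = h/(m₂v₂) = 8.64 × 10^-11 m

Ratio λ₁/λ₂ = (m₂v₂)/(m₁v₁)
         = (9.11 × 10^-31 kg × 8.42 × 10^6 m/s) / (6.64 × 10^-27 kg × 4.81 × 10^5 m/s)
         = 2.40 × 10^-3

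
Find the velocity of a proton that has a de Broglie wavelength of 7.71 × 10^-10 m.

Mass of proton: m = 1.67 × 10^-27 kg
5.15 × 10^2 m/s

From the de Broglie relation λ = h/(mv), we solve for v:

v = h/(mλ)
v = (6.626 × 10^-34 J·s) / (1.67 × 10^-27 kg × 7.71 × 10^-10 m)
v = 5.15 × 10^2 m/s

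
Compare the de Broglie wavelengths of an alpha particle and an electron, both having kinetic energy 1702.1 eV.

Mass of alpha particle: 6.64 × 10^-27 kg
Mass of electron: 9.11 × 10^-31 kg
The electron has the longer wavelength.

Using λ = h/√(2mKE):

For alpha particle: λ₁ = h/√(2m₁KE) = 3.48 × 10^-13 m
For electron: λ₂ = h/√(2m₂KE) = 2.97 × 10^-11 m

Since λ ∝ 1/√m at constant kinetic energy, the lighter particle has the longer wavelength.

The electron has the longer de Broglie wavelength.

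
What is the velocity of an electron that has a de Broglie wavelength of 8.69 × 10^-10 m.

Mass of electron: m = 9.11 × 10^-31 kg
8.37 × 10^5 m/s

From the de Broglie relation λ = h/(mv), we solve for v:

v = h/(mλ)
v = (6.626 × 10^-34 J·s) / (9.11 × 10^-31 kg × 8.69 × 10^-10 m)
v = 8.37 × 10^5 m/s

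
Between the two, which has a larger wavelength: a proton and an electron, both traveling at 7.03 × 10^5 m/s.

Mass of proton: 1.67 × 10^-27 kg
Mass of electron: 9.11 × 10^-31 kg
The electron has the longer wavelength.

Using λ = h/(mv), since both particles have the same velocity, the wavelength depends only on mass.

For proton: λ₁ = h/(m₁v) = 5.64 × 10^-13 m
For electron: λ₂ = h/(m₂v) = 1.03 × 10^-9 m

Since λ ∝ 1/m at constant velocity, the lighter particle has the longer wavelength.

The electron has the longer de Broglie wavelength.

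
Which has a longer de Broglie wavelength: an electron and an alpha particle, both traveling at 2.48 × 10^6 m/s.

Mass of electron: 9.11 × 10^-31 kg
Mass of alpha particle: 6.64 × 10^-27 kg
The electron has the longer wavelength.

Using λ = h/(mv), since both particles have the same velocity, the wavelength depends only on mass.

For electron: λ₁ = h/(m₁v) = 2.93 × 10^-10 m
For alpha particle: λ₂ = h/(m₂v) = 4.02 × 10^-14 m

Since λ ∝ 1/m at constant velocity, the lighter particle has the longer wavelength.

The electron has the longer de Broglie wavelength.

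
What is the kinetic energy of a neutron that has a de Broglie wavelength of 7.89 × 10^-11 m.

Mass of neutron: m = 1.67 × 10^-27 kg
2.11 × 10^-20 J (or 0.132 eV)

From λ = h/√(2mKE), we solve for KE:

λ² = h²/(2mKE)
KE = h²/(2mλ²)
KE = (6.626 × 10^-34 J·s)² / (2 × 1.67 × 10^-27 kg × (7.89 × 10^-11 m)²)
KE = 2.11 × 10^-20 J
KE = 0.132 eV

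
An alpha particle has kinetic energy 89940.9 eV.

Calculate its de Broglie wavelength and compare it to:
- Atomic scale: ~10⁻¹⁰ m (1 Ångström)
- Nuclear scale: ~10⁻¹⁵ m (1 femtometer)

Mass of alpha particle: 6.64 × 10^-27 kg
λ = 4.79 × 10^-14 m, which is between nuclear and atomic scales.

Using λ = h/√(2mKE):

KE = 89940.9 eV = 1.441 × 10^-14 J

λ = h/√(2mKE)
λ = (6.626 × 10^-34 J·s) / √(2 × 6.64 × 10^-27 kg × 1.441 × 10^-14 J)
λ = 4.79 × 10^-14 m

Comparison:
- Atomic scale (10⁻¹⁰ m): λ is 0.00048× this size
- Nuclear scale (10⁻¹⁵ m): λ is 48× this size

The wavelength is between nuclear and atomic scales.

This wavelength is appropriate for probing atomic structure but too large for nuclear physics experiments.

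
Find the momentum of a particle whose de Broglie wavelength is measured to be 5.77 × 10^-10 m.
1.15 × 10^-24 kg·m/s

From the de Broglie relation λ = h/p, we solve for p:

p = h/λ
p = (6.626 × 10^-34 J·s) / (5.77 × 10^-10 m)
p = 1.15 × 10^-24 kg·m/s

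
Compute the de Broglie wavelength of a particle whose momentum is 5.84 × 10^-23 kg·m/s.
1.13 × 10^-11 m

Using the de Broglie relation λ = h/p:

λ = h/p
λ = (6.626 × 10^-34 J·s) / (5.84 × 10^-23 kg·m/s)
λ = 1.13 × 10^-11 m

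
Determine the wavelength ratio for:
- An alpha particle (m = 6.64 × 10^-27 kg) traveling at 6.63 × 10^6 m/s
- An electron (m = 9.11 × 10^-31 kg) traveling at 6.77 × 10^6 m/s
λ₁/λ₂ = 1.40 × 10^-4

Using λ = h/(mv):

λ₁ = h/(m₁v₁) = 1.51 × 10^-14 m
λ₂ = h/(m₂v₂) = 1.07 × 10^-10 m

Ratio λ₁/λ₂ = (m₂v₂)/(m₁v₁)
         = (9.11 × 10^-31 kg × 6.77 × 10^6 m/s) / (6.64 × 10^-27 kg × 6.63 × 10^6 m/s)
         = 1.40 × 10^-4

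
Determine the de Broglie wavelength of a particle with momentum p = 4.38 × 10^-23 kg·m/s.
1.51 × 10^-11 m

Using the de Broglie relation λ = h/p:

λ = h/p
λ = (6.626 × 10^-34 J·s) / (4.38 × 10^-23 kg·m/s)
λ = 1.51 × 10^-11 m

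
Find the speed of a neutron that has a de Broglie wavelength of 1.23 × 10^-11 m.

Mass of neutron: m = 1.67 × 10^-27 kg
3.23 × 10^4 m/s

From the de Broglie relation λ = h/(mv), we solve for v:

v = h/(mλ)
v = (6.626 × 10^-34 J·s) / (1.67 × 10^-27 kg × 1.23 × 10^-11 m)
v = 3.23 × 10^4 m/s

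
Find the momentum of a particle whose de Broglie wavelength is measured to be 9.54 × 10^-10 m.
6.95 × 10^-25 kg·m/s

From the de Broglie relation λ = h/p, we solve for p:

p = h/λ
p = (6.626 × 10^-34 J·s) / (9.54 × 10^-10 m)
p = 6.95 × 10^-25 kg·m/s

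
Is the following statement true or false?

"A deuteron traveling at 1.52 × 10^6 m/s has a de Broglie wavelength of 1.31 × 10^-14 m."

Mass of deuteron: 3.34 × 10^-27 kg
False

The claim is incorrect.

Using λ = h/(mv):
λ = (6.626 × 10^-34 J·s) / (3.34 × 10^-27 kg × 1.52 × 10^6 m/s)
λ = 1.31 × 10^-13 m

The actual wavelength differs from the claimed 1.31 × 10^-14 m.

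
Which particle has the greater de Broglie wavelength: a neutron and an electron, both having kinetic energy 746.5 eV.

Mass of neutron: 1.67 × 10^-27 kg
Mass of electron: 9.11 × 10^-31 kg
The electron has the longer wavelength.

Using λ = h/√(2mKE):

For neutron: λ₁ = h/√(2m₁KE) = 1.05 × 10^-12 m
For electron: λ₂ = h/√(2m₂KE) = 4.49 × 10^-11 m

Since λ ∝ 1/√m at constant kinetic energy, the lighter particle has the longer wavelength.

The electron has the longer de Broglie wavelength.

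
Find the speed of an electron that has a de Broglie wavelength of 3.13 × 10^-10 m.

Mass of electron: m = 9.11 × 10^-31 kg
2.32 × 10^6 m/s

From the de Broglie relation λ = h/(mv), we solve for v:

v = h/(mλ)
v = (6.626 × 10^-34 J·s) / (9.11 × 10^-31 kg × 3.13 × 10^-10 m)
v = 2.32 × 10^6 m/s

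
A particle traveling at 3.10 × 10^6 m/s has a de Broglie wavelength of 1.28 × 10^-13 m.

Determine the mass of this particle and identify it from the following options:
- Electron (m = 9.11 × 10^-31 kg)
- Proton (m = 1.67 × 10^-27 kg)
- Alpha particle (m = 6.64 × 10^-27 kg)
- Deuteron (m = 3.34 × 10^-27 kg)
The particle is a proton.

From λ = h/(mv), solve for mass:

m = h/(λv)
m = (6.626 × 10^-34 J·s) / (1.28 × 10^-13 m × 3.10 × 10^6 m/s)
m = 1.67 × 10^-27 kg

Comparing with the listed masses, this is closest to a proton.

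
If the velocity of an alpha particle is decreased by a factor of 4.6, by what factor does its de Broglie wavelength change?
The wavelength increases by a factor of 4.6.

From λ = h/(mv), the wavelength is inversely proportional to velocity:

λ ∝ 1/v

If v → v/4.6, then λ → 4.6λ

When velocity is decreased by a factor of 4.6, the wavelength increases by a factor of 4.6.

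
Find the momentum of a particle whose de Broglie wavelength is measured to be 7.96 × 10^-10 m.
8.32 × 10^-25 kg·m/s

From the de Broglie relation λ = h/p, we solve for p:

p = h/λ
p = (6.626 × 10^-34 J·s) / (7.96 × 10^-10 m)
p = 8.32 × 10^-25 kg·m/s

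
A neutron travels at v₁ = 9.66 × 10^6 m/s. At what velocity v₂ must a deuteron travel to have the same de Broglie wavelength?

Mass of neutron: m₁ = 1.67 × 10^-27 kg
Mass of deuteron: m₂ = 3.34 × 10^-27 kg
v₂ = 4.83 × 10^6 m/s

For equal de Broglie wavelengths: λ₁ = λ₂

h/(m₁v₁) = h/(m₂v₂)
m₁v₁ = m₂v₂
v₂ = v₁ · (m₁/m₂)

v₂ = 9.66 × 10^6 m/s × (1.67 × 10^-27 kg / 3.34 × 10^-27 kg)
v₂ = 4.83 × 10^6 m/s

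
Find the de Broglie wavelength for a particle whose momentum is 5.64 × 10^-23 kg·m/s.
1.17 × 10^-11 m

Using the de Broglie relation λ = h/p:

λ = h/p
λ = (6.626 × 10^-34 J·s) / (5.64 × 10^-23 kg·m/s)
λ = 1.17 × 10^-11 m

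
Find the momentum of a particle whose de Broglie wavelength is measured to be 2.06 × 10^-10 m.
3.22 × 10^-24 kg·m/s

From the de Broglie relation λ = h/p, we solve for p:

p = h/λ
p = (6.626 × 10^-34 J·s) / (2.06 × 10^-10 m)
p = 3.22 × 10^-24 kg·m/s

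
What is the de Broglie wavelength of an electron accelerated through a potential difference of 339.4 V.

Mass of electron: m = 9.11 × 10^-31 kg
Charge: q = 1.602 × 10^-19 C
6.66 × 10^-11 m

When a particle is accelerated through voltage V, it gains kinetic energy KE = qV.

The de Broglie wavelength is then λ = h/√(2mqV):

λ = h/√(2mqV)
λ = (6.626 × 10^-34 J·s) / √(2 × 9.11 × 10^-31 kg × 1.602 × 10^-19 C × 339.4 V)
λ = 6.66 × 10^-11 m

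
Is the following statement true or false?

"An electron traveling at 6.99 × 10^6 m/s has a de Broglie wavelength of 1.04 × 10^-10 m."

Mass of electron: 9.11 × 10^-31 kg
True

The claim is correct.

Using λ = h/(mv):
λ = (6.626 × 10^-34 J·s) / (9.11 × 10^-31 kg × 6.99 × 10^6 m/s)
λ = 1.04 × 10^-10 m

This matches the claimed value.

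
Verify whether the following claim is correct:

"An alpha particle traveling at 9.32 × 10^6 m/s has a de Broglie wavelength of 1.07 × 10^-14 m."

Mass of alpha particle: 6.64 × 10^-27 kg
True

The claim is correct.

Using λ = h/(mv):
λ = (6.626 × 10^-34 J·s) / (6.64 × 10^-27 kg × 9.32 × 10^6 m/s)
λ = 1.07 × 10^-14 m

This matches the claimed value.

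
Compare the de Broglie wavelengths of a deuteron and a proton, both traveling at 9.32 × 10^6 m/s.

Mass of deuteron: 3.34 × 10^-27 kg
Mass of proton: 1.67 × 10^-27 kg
The proton has the longer wavelength.

Using λ = h/(mv), since both particles have the same velocity, the wavelength depends only on mass.

For deuteron: λ₁ = h/(m₁v) = 2.13 × 10^-14 m
For proton: λ₂ = h/(m₂v) = 4.26 × 10^-14 m

Since λ ∝ 1/m at constant velocity, the lighter particle has the longer wavelength.

The proton has the longer de Broglie wavelength.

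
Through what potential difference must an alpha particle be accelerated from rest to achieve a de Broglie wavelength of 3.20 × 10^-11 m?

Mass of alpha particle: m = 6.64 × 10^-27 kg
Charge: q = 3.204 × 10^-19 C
1.01 × 10^-1 V

From λ = h/√(2mqV), we solve for V:

λ² = h²/(2mqV)
V = h²/(2mqλ²)
V = (6.626 × 10^-34 J·s)² / (2 × 6.64 × 10^-27 kg × 3.204 × 10^-19 C × (3.20 × 10^-11 m)²)
V = 1.01 × 10^-1 V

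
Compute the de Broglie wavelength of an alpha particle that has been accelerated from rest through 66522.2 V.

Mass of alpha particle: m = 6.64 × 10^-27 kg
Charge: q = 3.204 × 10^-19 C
3.94 × 10^-14 m

When a particle is accelerated through voltage V, it gains kinetic energy KE = qV.

The de Broglie wavelength is then λ = h/√(2mqV):

λ = h/√(2mqV)
λ = (6.626 × 10^-34 J·s) / √(2 × 6.64 × 10^-27 kg × 3.204 × 10^-19 C × 66522.2 V)
λ = 3.94 × 10^-14 m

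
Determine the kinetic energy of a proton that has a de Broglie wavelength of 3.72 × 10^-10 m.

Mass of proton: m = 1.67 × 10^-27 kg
9.50 × 10^-22 J (or 5.93 × 10^-3 eV)

From λ = h/√(2mKE), we solve for KE:

λ² = h²/(2mKE)
KE = h²/(2mλ²)
KE = (6.626 × 10^-34 J·s)² / (2 × 1.67 × 10^-27 kg × (3.72 × 10^-10 m)²)
KE = 9.50 × 10^-22 J
KE = 5.93 × 10^-3 eV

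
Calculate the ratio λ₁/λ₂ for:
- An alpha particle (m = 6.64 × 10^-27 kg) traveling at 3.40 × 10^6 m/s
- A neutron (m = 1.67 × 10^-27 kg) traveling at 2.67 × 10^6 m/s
λ₁/λ₂ = 0.198

Using λ = h/(mv):

λ₁ = h/(m₁v₁) = 2.93 × 10^-14 m
λ₂ = h/(m₂v₂) = 1.49 × 10^-13 m

Ratio λ₁/λ₂ = (m₂v₂)/(m₁v₁)
         = (1.67 × 10^-27 kg × 2.67 × 10^6 m/s) / (6.64 × 10^-27 kg × 3.40 × 10^6 m/s)
         = 0.198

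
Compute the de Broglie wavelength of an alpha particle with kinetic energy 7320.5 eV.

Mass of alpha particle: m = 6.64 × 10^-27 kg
1.68 × 10^-13 m

Using λ = h/√(2mKE):

First convert KE to Joules: KE = 7320.5 eV = 1.173 × 10^-15 J

λ = h/√(2mKE)
λ = (6.626 × 10^-34 J·s) / √(2 × 6.64 × 10^-27 kg × 1.173 × 10^-15 J)
λ = 1.68 × 10^-13 m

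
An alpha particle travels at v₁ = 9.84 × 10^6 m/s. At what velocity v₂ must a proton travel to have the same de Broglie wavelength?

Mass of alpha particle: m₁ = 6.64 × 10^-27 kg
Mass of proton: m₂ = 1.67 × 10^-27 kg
v₂ = 3.91 × 10^7 m/s

For equal de Broglie wavelengths: λ₁ = λ₂

h/(m₁v₁) = h/(m₂v₂)
m₁v₁ = m₂v₂
v₂ = v₁ · (m₁/m₂)

v₂ = 9.84 × 10^6 m/s × (6.64 × 10^-27 kg / 1.67 × 10^-27 kg)
v₂ = 3.91 × 10^7 m/s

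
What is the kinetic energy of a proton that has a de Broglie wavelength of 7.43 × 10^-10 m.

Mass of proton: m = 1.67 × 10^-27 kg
2.38 × 10^-22 J (or 1.49 × 10^-3 eV)

From λ = h/√(2mKE), we solve for KE:

λ² = h²/(2mKE)
KE = h²/(2mλ²)
KE = (6.626 × 10^-34 J·s)² / (2 × 1.67 × 10^-27 kg × (7.43 × 10^-10 m)²)
KE = 2.38 × 10^-22 J
KE = 1.49 × 10^-3 eV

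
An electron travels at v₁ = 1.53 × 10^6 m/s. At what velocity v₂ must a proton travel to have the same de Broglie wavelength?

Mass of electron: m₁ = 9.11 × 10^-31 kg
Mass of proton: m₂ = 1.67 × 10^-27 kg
v₂ = 8.35 × 10^2 m/s

For equal de Broglie wavelengths: λ₁ = λ₂

h/(m₁v₁) = h/(m₂v₂)
m₁v₁ = m₂v₂
v₂ = v₁ · (m₁/m₂)

v₂ = 1.53 × 10^6 m/s × (9.11 × 10^-31 kg / 1.67 × 10^-27 kg)
v₂ = 8.35 × 10^2 m/s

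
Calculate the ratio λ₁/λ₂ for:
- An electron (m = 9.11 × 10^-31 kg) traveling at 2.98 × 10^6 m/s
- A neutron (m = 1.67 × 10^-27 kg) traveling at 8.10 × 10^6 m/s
λ₁/λ₂ = 4.98 × 10^3

Using λ = h/(mv):

λ₁ = h/(m₁v₁) = 2.44 × 10^-10 m
λ₂ = h/(m₂v₂) = 4.90 × 10^-14 m

Ratio λ₁/λ₂ = (m₂v₂)/(m₁v₁)
         = (1.67 × 10^-27 kg × 8.10 × 10^6 m/s) / (9.11 × 10^-31 kg × 2.98 × 10^6 m/s)
         = 4.98 × 10^3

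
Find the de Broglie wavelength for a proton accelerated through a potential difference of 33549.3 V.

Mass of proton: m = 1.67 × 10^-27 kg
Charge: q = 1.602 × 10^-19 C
1.56 × 10^-13 m

When a particle is accelerated through voltage V, it gains kinetic energy KE = qV.

The de Broglie wavelength is then λ = h/√(2mqV):

λ = h/√(2mqV)
λ = (6.626 × 10^-34 J·s) / √(2 × 1.67 × 10^-27 kg × 1.602 × 10^-19 C × 33549.3 V)
λ = 1.56 × 10^-13 m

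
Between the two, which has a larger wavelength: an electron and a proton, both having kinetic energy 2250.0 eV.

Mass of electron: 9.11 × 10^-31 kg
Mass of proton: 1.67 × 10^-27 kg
The electron has the longer wavelength.

Using λ = h/√(2mKE):

For electron: λ₁ = h/√(2m₁KE) = 2.59 × 10^-11 m
For proton: λ₂ = h/√(2m₂KE) = 6.04 × 10^-13 m

Since λ ∝ 1/√m at constant kinetic energy, the lighter particle has the longer wavelength.

The electron has the longer de Broglie wavelength.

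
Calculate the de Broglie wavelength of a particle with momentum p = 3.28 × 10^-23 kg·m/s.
2.02 × 10^-11 m

Using the de Broglie relation λ = h/p:

λ = h/p
λ = (6.626 × 10^-34 J·s) / (3.28 × 10^-23 kg·m/s)
λ = 2.02 × 10^-11 m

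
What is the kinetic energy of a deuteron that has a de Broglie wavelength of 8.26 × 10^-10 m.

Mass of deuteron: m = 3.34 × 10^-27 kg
9.63 × 10^-23 J (or 6.01 × 10^-4 eV)

From λ = h/√(2mKE), we solve for KE:

λ² = h²/(2mKE)
KE = h²/(2mλ²)
KE = (6.626 × 10^-34 J·s)² / (2 × 3.34 × 10^-27 kg × (8.26 × 10^-10 m)²)
KE = 9.63 × 10^-23 J
KE = 6.01 × 10^-4 eV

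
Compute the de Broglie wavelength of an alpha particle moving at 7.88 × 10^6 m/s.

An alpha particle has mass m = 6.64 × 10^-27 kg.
1.27 × 10^-14 m

Using the de Broglie relation λ = h/(mv):

λ = h/(mv)
λ = (6.626 × 10^-34 J·s) / (6.64 × 10^-27 kg × 7.88 × 10^6 m/s)
λ = 1.27 × 10^-14 m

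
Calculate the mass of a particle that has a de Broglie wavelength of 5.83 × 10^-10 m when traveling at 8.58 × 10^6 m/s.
1.32 × 10^-31 kg

From the de Broglie relation λ = h/(mv), we solve for m:

m = h/(λv)
m = (6.626 × 10^-34 J·s) / (5.83 × 10^-10 m × 8.58 × 10^6 m/s)
m = 1.32 × 10^-31 kg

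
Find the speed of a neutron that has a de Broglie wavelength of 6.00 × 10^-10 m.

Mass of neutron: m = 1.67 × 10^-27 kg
6.61 × 10^2 m/s

From the de Broglie relation λ = h/(mv), we solve for v:

v = h/(mλ)
v = (6.626 × 10^-34 J·s) / (1.67 × 10^-27 kg × 6.00 × 10^-10 m)
v = 6.61 × 10^2 m/s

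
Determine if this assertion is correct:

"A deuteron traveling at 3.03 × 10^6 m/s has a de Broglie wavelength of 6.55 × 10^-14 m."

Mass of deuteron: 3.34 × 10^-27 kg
True

The claim is correct.

Using λ = h/(mv):
λ = (6.626 × 10^-34 J·s) / (3.34 × 10^-27 kg × 3.03 × 10^6 m/s)
λ = 6.55 × 10^-14 m

This matches the claimed value.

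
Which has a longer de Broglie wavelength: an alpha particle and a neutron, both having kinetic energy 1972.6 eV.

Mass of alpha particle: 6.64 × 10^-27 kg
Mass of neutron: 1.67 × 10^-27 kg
The neutron has the longer wavelength.

Using λ = h/√(2mKE):

For alpha particle: λ₁ = h/√(2m₁KE) = 3.23 × 10^-13 m
For neutron: λ₂ = h/√(2m₂KE) = 6.45 × 10^-13 m

Since λ ∝ 1/√m at constant kinetic energy, the lighter particle has the longer wavelength.

The neutron has the longer de Broglie wavelength.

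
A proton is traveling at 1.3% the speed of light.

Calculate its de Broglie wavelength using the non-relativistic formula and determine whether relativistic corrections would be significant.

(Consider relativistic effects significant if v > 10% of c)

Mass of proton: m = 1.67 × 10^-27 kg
No, relativistic corrections are not needed.

Using the non-relativistic de Broglie formula λ = h/(mv):

v = 1.3% × c = 3.897 × 10^6 m/s

λ = h/(mv)
λ = (6.626 × 10^-34 J·s) / (1.67 × 10^-27 kg × 3.897 × 10^6 m/s)
λ = 1.02 × 10^-13 m

Since v = 1.3% of c < 10% of c, relativistic corrections are NOT significant and this non-relativistic result is a good approximation.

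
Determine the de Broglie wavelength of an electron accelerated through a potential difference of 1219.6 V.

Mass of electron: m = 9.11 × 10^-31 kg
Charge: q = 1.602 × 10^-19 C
3.51 × 10^-11 m

When a particle is accelerated through voltage V, it gains kinetic energy KE = qV.

The de Broglie wavelength is then λ = h/√(2mqV):

λ = h/√(2mqV)
λ = (6.626 × 10^-34 J·s) / √(2 × 9.11 × 10^-31 kg × 1.602 × 10^-19 C × 1219.6 V)
λ = 3.51 × 10^-11 m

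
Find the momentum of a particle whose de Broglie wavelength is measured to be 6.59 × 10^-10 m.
1.01 × 10^-24 kg·m/s

From the de Broglie relation λ = h/p, we solve for p:

p = h/λ
p = (6.626 × 10^-34 J·s) / (6.59 × 10^-10 m)
p = 1.01 × 10^-24 kg·m/s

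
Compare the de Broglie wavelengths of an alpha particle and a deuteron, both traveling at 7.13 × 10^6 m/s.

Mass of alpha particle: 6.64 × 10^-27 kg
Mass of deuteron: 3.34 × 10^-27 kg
The deuteron has the longer wavelength.

Using λ = h/(mv), since both particles have the same velocity, the wavelength depends only on mass.

For alpha particle: λ₁ = h/(m₁v) = 1.40 × 10^-14 m
For deuteron: λ₂ = h/(m₂v) = 2.78 × 10^-14 m

Since λ ∝ 1/m at constant velocity, the lighter particle has the longer wavelength.

The deuteron has the longer de Broglie wavelength.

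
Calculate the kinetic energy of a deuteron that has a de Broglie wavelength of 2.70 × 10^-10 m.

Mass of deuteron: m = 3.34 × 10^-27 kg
9.02 × 10^-22 J (or 5.63 × 10^-3 eV)

From λ = h/√(2mKE), we solve for KE:

λ² = h²/(2mKE)
KE = h²/(2mλ²)
KE = (6.626 × 10^-34 J·s)² / (2 × 3.34 × 10^-27 kg × (2.70 × 10^-10 m)²)
KE = 9.02 × 10^-22 J
KE = 5.63 × 10^-3 eV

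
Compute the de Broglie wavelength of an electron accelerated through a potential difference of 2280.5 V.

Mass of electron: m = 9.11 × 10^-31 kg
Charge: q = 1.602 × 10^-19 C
2.57 × 10^-11 m

When a particle is accelerated through voltage V, it gains kinetic energy KE = qV.

The de Broglie wavelength is then λ = h/√(2mqV):

λ = h/√(2mqV)
λ = (6.626 × 10^-34 J·s) / √(2 × 9.11 × 10^-31 kg × 1.602 × 10^-19 C × 2280.5 V)
λ = 2.57 × 10^-11 m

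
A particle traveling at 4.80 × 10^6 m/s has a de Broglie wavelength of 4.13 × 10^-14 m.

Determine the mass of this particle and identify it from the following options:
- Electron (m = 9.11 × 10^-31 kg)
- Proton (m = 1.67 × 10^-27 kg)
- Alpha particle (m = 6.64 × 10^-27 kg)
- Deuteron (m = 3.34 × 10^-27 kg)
The particle is a deuteron.

From λ = h/(mv), solve for mass:

m = h/(λv)
m = (6.626 × 10^-34 J·s) / (4.13 × 10^-14 m × 4.80 × 10^6 m/s)
m = 3.34 × 10^-27 kg

Comparing with the listed masses, this is closest to a deuteron.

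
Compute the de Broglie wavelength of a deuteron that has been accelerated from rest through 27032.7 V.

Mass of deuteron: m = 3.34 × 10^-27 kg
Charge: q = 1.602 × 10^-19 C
1.23 × 10^-13 m

When a particle is accelerated through voltage V, it gains kinetic energy KE = qV.

The de Broglie wavelength is then λ = h/√(2mqV):

λ = h/√(2mqV)
λ = (6.626 × 10^-34 J·s) / √(2 × 3.34 × 10^-27 kg × 1.602 × 10^-19 C × 27032.7 V)
λ = 1.23 × 10^-13 m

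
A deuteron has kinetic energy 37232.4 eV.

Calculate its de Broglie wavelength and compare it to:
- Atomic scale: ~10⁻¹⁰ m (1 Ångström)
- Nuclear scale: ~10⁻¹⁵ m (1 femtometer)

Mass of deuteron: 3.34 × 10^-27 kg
λ = 1.05 × 10^-13 m, which is between nuclear and atomic scales.

Using λ = h/√(2mKE):

KE = 37232.4 eV = 5.965 × 10^-15 J

λ = h/√(2mKE)
λ = (6.626 × 10^-34 J·s) / √(2 × 3.34 × 10^-27 kg × 5.965 × 10^-15 J)
λ = 1.05 × 10^-13 m

Comparison:
- Atomic scale (10⁻¹⁰ m): λ is 0.001× this size
- Nuclear scale (10⁻¹⁵ m): λ is 1e+02× this size

The wavelength is between nuclear and atomic scales.

This wavelength is appropriate for probing atomic structure but too large for nuclear physics experiments.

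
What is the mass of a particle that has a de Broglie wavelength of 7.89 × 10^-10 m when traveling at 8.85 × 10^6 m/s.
9.49 × 10^-32 kg

From the de Broglie relation λ = h/(mv), we solve for m:

m = h/(λv)
m = (6.626 × 10^-34 J·s) / (7.89 × 10^-10 m × 8.85 × 10^6 m/s)
m = 9.49 × 10^-32 kg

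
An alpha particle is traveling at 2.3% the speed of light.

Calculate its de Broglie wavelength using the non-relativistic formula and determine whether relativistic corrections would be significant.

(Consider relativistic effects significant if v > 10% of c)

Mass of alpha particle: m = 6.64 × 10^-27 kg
No, relativistic corrections are not needed.

Using the non-relativistic de Broglie formula λ = h/(mv):

v = 2.3% × c = 6.895 × 10^6 m/s

λ = h/(mv)
λ = (6.626 × 10^-34 J·s) / (6.64 × 10^-27 kg × 6.895 × 10^6 m/s)
λ = 1.45 × 10^-14 m

Since v = 2.3% of c < 10% of c, relativistic corrections are NOT significant and this non-relativistic result is a good approximation.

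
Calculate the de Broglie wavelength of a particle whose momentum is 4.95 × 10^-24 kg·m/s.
1.34 × 10^-10 m

Using the de Broglie relation λ = h/p:

λ = h/p
λ = (6.626 × 10^-34 J·s) / (4.95 × 10^-24 kg·m/s)
λ = 1.34 × 10^-10 m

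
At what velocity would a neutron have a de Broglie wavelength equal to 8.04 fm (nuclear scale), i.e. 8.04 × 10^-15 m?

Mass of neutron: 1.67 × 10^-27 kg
4.93 × 10^7 m/s

From λ = h/(mv), solve for v:

v = h/(mλ)
v = (6.626 × 10^-34 J·s) / (1.67 × 10^-27 kg × 8.04 × 10^-15 m)
v = 4.93 × 10^7 m/s

Note: This velocity is 16.5% of the speed of light, so relativistic corrections would be needed for a more accurate calculation.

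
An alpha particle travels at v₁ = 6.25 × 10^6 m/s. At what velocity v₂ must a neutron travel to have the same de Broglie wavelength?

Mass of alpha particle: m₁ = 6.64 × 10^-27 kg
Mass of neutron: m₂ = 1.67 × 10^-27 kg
v₂ = 2.49 × 10^7 m/s

For equal de Broglie wavelengths: λ₁ = λ₂

h/(m₁v₁) = h/(m₂v₂)
m₁v₁ = m₂v₂
v₂ = v₁ · (m₁/m₂)

v₂ = 6.25 × 10^6 m/s × (6.64 × 10^-27 kg / 1.67 × 10^-27 kg)
v₂ = 2.49 × 10^7 m/s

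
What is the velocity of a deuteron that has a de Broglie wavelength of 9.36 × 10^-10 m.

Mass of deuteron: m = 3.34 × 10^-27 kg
2.12 × 10^2 m/s

From the de Broglie relation λ = h/(mv), we solve for v:

v = h/(mλ)
v = (6.626 × 10^-34 J·s) / (3.34 × 10^-27 kg × 9.36 × 10^-10 m)
v = 2.12 × 10^2 m/s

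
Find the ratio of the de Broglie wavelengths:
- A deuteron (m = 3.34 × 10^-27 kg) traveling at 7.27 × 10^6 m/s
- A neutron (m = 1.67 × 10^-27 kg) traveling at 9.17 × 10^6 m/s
λ₁/λ₂ = 0.631

Using λ = h/(mv):

λ₁ = h/(m₁v₁) = 2.73 × 10^-14 m
λ₂ = h/(m₂v₂) = 4.33 × 10^-14 m

Ratio λ₁/λ₂ = (m₂v₂)/(m₁v₁)
         = (1.67 × 10^-27 kg × 9.17 × 10^6 m/s) / (3.34 × 10^-27 kg × 7.27 × 10^6 m/s)
         = 0.631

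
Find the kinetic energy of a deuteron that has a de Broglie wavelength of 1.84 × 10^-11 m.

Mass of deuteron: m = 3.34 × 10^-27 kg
1.94 × 10^-19 J (or 1.21 eV)

From λ = h/√(2mKE), we solve for KE:

λ² = h²/(2mKE)
KE = h²/(2mλ²)
KE = (6.626 × 10^-34 J·s)² / (2 × 3.34 × 10^-27 kg × (1.84 × 10^-11 m)²)
KE = 1.94 × 10^-19 J
KE = 1.21 eV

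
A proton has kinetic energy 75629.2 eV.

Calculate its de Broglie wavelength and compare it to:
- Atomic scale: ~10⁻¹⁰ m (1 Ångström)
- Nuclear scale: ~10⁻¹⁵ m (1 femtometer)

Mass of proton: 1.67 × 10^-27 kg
λ = 1.04 × 10^-13 m, which is between nuclear and atomic scales.

Using λ = h/√(2mKE):

KE = 75629.2 eV = 1.212 × 10^-14 J

λ = h/√(2mKE)
λ = (6.626 × 10^-34 J·s) / √(2 × 1.67 × 10^-27 kg × 1.212 × 10^-14 J)
λ = 1.04 × 10^-13 m

Comparison:
- Atomic scale (10⁻¹⁰ m): λ is 0.001× this size
- Nuclear scale (10⁻¹⁵ m): λ is 1e+02× this size

The wavelength is between nuclear and atomic scales.

This wavelength is appropriate for probing atomic structure but too large for nuclear physics experiments.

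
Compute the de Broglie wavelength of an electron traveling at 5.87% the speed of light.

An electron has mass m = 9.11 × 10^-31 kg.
4.13 × 10^-11 m

Using the de Broglie relation λ = h/(mv):

v = 5.87% × c = 1.760 × 10^7 m/s

λ = h/(mv)
λ = (6.626 × 10^-34 J·s) / (9.11 × 10^-31 kg × 1.760 × 10^7 m/s)
λ = 4.13 × 10^-11 m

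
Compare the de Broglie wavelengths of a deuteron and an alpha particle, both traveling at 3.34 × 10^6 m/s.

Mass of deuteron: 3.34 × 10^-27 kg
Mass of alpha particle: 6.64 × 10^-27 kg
The deuteron has the longer wavelength.

Using λ = h/(mv), since both particles have the same velocity, the wavelength depends only on mass.

For deuteron: λ₁ = h/(m₁v) = 5.94 × 10^-14 m
For alpha particle: λ₂ = h/(m₂v) = 2.99 × 10^-14 m

Since λ ∝ 1/m at constant velocity, the lighter particle has the longer wavelength.

The deuteron has the longer de Broglie wavelength.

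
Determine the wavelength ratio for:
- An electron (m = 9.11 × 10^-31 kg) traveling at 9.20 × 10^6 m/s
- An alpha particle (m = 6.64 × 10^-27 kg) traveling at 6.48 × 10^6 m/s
λ₁/λ₂ = 5.13 × 10^3

Using λ = h/(mv):

λ₁ = h/(m₁v₁) = 7.91 × 10^-11 m
λ₂ = h/(m₂v₂) = 1.54 × 10^-14 m

Ratio λ₁/λ₂ = (m₂v₂)/(m₁v₁)
         = (6.64 × 10^-27 kg × 6.48 × 10^6 m/s) / (9.11 × 10^-31 kg × 9.20 × 10^6 m/s)
         = 5.13 × 10^3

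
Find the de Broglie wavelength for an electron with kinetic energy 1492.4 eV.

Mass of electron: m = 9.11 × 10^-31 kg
3.17 × 10^-11 m

Using λ = h/√(2mKE):

First convert KE to Joules: KE = 1492.4 eV = 2.391 × 10^-16 J

λ = h/√(2mKE)
λ = (6.626 × 10^-34 J·s) / √(2 × 9.11 × 10^-31 kg × 2.391 × 10^-16 J)
λ = 3.17 × 10^-11 m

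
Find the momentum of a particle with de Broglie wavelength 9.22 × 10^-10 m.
7.19 × 10^-25 kg·m/s

From the de Broglie relation λ = h/p, we solve for p:

p = h/λ
p = (6.626 × 10^-34 J·s) / (9.22 × 10^-10 m)
p = 7.19 × 10^-25 kg·m/s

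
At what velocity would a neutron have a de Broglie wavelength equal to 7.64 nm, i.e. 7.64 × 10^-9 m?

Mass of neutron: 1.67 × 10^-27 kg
5.19 × 10^1 m/s

From λ = h/(mv), solve for v:

v = h/(mλ)
v = (6.626 × 10^-34 J·s) / (1.67 × 10^-27 kg × 7.64 × 10^-9 m)
v = 5.19 × 10^1 m/s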